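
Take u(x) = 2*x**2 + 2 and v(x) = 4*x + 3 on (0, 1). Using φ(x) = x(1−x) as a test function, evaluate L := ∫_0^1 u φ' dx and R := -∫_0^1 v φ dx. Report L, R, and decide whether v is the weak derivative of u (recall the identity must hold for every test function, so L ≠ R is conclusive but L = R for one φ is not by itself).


LHS = -1/3, RHS = -5/6. No, v is not the weak derivative of u.

u(x) = 2*x**2 + 2, classical derivative u'(x) = 4*x.
φ(x) = x(1−x), so φ'(x) = 1 - 2*x.
Note φ(0) = φ(1) = 0, so the boundary term u·φ vanishes.
LHS = ∫_0^1 u(x) φ'(x) dx = ∫_0^1 (-4*x^3 + 2*x^2 - 4*x + 2) dx. Term by term:
  ∫_0^1 -4*x^3 dx = -1;  ∫_0^1 2*x^2 dx = 2/3;  ∫_0^1 -4*x dx = -2;
  ∫_0^1 2 dx = 2.
Sum: -1 + 2/3 − 2 + 2 = -1/3.
So LHS = -1/3.
∫_0^1 v(x) φ(x) dx = ∫_0^1 (-4*x^3 + x^2 + 3*x) dx. Term by term:
  ∫_0^1 -4*x^3 dx = -1;  ∫_0^1 x^2 dx = 1/3;  ∫_0^1 3*x dx = 3/2.
Sum: -1 + 1/3 + 3/2 = 5/6.
So RHS = -∫_0^1 v(x) φ(x) dx = -5/6.
LHS − RHS = 1/2 ≠ 0, so the identity fails.
(For a valid weak derivative the identity must hold for EVERY test function, in particular this one. The failure shows v is NOT the weak derivative of u.)
Correct weak derivative would be u'(x) = 4*x.


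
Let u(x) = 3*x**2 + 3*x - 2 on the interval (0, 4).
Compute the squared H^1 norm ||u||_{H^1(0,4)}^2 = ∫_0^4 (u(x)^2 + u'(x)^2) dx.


||u||_{H^1}^2 = 19716/5

The H^1 norm (squared) on an interval (0, L) is
  ||u||_{H^1}^2 = ∫_0^L u(x)^2 dx + ∫_0^L u'(x)^2 dx.
Compute u'(x) = 6*x + 3.
Then u(x)^2 = 9*x**4 + 18*x**3 - 3*x**2 - 12*x + 4 and u'(x)^2 = 36*x**2 + 36*x + 9.
Integrate each monomial from 0 to 4 using ∫_0^4 c·x^n dx = c·4^(n+1)/(n+1):
  ∫_0^4 u(x)^2 dx = ∫_0^4 (9*x^4 + 18*x^3 - 3*x^2 - 12*x + 4) dx. Term by term:
    ∫_0^4 9*x^4 dx = 9216/5;  ∫_0^4 18*x^3 dx = 1152;  ∫_0^4 -3*x^2 dx = -64;
    ∫_0^4 -12*x dx = -96;  ∫_0^4 4 dx = 16.
  Sum: 9216/5 + 1152 − 64 − 96 + 16 = 14256/5.
  ∫_0^4 u'(x)^2 dx = ∫_0^4 (36*x^2 + 36*x + 9) dx. Term by term:
    ∫_0^4 36*x^2 dx = 768;  ∫_0^4 36*x dx = 288;  ∫_0^4 9 dx = 36.
  Sum: 768 + 288 + 36 = 1092.
Adding: ||u||_{H^1}^2 = 14256/5 + 1092 = 19716/5.


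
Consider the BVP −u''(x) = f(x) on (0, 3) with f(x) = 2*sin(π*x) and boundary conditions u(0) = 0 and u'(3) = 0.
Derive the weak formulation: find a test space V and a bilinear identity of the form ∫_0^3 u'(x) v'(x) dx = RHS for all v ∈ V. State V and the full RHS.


V = {v ∈ H^1(0, 3) : v(0) = 0} (test functions vanish at x = 0 where u is specified); weak form: ∫_0^3 u'v' dx = ∫_0^3 (2*sin(π*x)) v dx for all v ∈ V.

Multiply both sides by a test function v and integrate from 0 to 3:
  ∫_0^3 −u''(x) v(x) dx = ∫_0^3 f(x) v(x) dx.
Integrate the LHS by parts once:
  ∫_0^3 −u'' v dx = −[u'(x) v(x)]_0^3 + ∫_0^3 u'(x) v'(x) dx.
Thus ∫_0^3 u'(x) v'(x) dx = ∫_0^3 f(x) v(x) dx + [u'(x) v(x)]_0^3.
Choose V so that boundary terms are either known or forced to vanish.
Mixed BC: u(0) = 0 (Dirichlet) and u'(3) = 0 (Neumann). Define V = {v ∈ H^1(0, 3) : v(0) = 0}. Then [u' v]_0^3 = u'(3)·v(3) − u'(0)·0 = 0.
Weak formulation: find u (satisfying any essential BC) such that ∫_0^3 u'(x) v'(x) dx = ∫_0^3 f v dx for all v ∈ V (Dirichlet at 0 absorbed into V; the Neumann datum at x = 3 is zero, so no boundary term remains).
Substituting f(x) = 2*sin(π*x), the right-hand side is ∫_0^3 (2*sin(π*x)) v dx.


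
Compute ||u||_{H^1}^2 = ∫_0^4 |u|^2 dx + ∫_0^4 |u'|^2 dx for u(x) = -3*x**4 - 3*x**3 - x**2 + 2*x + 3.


||u||_{H^1}^2 = 19798244/21

The H^1 norm (squared) on an interval (0, L) is
  ||u||_{H^1}^2 = ∫_0^L u(x)^2 dx + ∫_0^L u'(x)^2 dx.
Compute u'(x) = -12*x**3 - 9*x**2 - 2*x + 2.
Then u(x)^2 = 9*x**8 + 18*x**7 + 15*x**6 - 6*x**5 - 29*x**4 - 22*x**3 - 2*x**2 + 12*x + 9 and u'(x)^2 = 144*x**6 + 216*x**5 + 129*x**4 - 12*x**3 - 32*x**2 - 8*x + 4.
Integrate each monomial from 0 to 4 using ∫_0^4 c·x^n dx = c·4^(n+1)/(n+1):
  ∫_0^4 u(x)^2 dx = ∫_0^4 (9*x^8 + 18*x^7 + 15*x^6 - 6*x^5 - 29*x^4 - 22*x^3 - 2*x^2 + 12*x + 9) dx. Term by term:
    ∫_0^4 9*x^8 dx = 262144;  ∫_0^4 18*x^7 dx = 147456;  ∫_0^4 15*x^6 dx = 245760/7;
    ∫_0^4 -6*x^5 dx = -4096;  ∫_0^4 -29*x^4 dx = -29696/5;  ∫_0^4 -22*x^3 dx = -1408;
    ∫_0^4 -2*x^2 dx = -128/3;  ∫_0^4 12*x dx = 96;  ∫_0^4 9 dx = 36.
  Sum: 262144 + 147456 + 245760/7 − 4096 − 29696/5 − 1408 − 128/3 + 96 + 36 = 45502244/105.
  ∫_0^4 u'(x)^2 dx = ∫_0^4 (144*x^6 + 216*x^5 + 129*x^4 - 12*x^3 - 32*x^2 - 8*x + 4) dx. Term by term:
    ∫_0^4 144*x^6 dx = 2359296/7;  ∫_0^4 216*x^5 dx = 147456;  ∫_0^4 129*x^4 dx = 132096/5;
    ∫_0^4 -12*x^3 dx = -768;  ∫_0^4 -32*x^2 dx = -2048/3;  ∫_0^4 -8*x dx = -64;
    ∫_0^4 4 dx = 16.
  Sum: 2359296/7 + 147456 + 132096/5 − 768 − 2048/3 − 64 + 16 = 53488976/105.
Adding: ||u||_{H^1}^2 = 45502244/105 + 53488976/105 = 19798244/21.


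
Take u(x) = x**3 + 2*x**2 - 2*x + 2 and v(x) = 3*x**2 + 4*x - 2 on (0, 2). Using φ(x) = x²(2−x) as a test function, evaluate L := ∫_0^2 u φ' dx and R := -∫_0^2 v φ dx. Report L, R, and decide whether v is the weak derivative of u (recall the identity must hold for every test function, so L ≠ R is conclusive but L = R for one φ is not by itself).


LHS = -152/15, RHS = -152/15. Yes, v = u' weakly.

u(x) = x**3 + 2*x**2 - 2*x + 2, classical derivative u'(x) = 3*x**2 + 4*x - 2.
φ(x) = x²(2−x), so φ'(x) = x*(4 - 3*x).
Note φ(0) = φ(2) = 0, so the boundary term u·φ vanishes.
LHS = ∫_0^2 u(x) φ'(x) dx = ∫_0^2 (-3*x^5 - 2*x^4 + 14*x^3 - 14*x^2 + 8*x) dx. Term by term:
  ∫_0^2 -3*x^5 dx = -32;  ∫_0^2 -2*x^4 dx = -64/5;  ∫_0^2 14*x^3 dx = 56;
  ∫_0^2 -14*x^2 dx = -112/3;  ∫_0^2 8*x dx = 16.
Sum: -32 − 64/5 + 56 − 112/3 + 16 = -152/15.
So LHS = -152/15.
∫_0^2 v(x) φ(x) dx = ∫_0^2 (-3*x^5 + 2*x^4 + 10*x^3 - 4*x^2) dx. Term by term:
  ∫_0^2 -3*x^5 dx = -32;  ∫_0^2 2*x^4 dx = 64/5;  ∫_0^2 10*x^3 dx = 40;
  ∫_0^2 -4*x^2 dx = -32/3.
Sum: -32 + 64/5 + 40 − 32/3 = 152/15.
So RHS = -∫_0^2 v(x) φ(x) dx = -152/15.
LHS = RHS, so the identity holds for this test φ.
Moreover u is smooth here and v(x) = u'(x) = 3*x**2 + 4*x - 2 pointwise, so the identity holds for every test function. Hence v is the weak derivative of u.


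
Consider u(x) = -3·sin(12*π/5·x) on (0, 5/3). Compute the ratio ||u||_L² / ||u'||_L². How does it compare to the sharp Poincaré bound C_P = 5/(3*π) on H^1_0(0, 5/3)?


||u||_L² / ||u'||_L² = 5/(12*π) < C_P = 5/(3*π).

u(x) = -3·sin(12*π/5·x), so u'(x) = -36*π*cos(12*π*x/5)/5.
Writing u(x) = A·sin(kπx/L) with A = -3 and k = 4, use ∫_0^L sin²(kπx/L) dx = L/2 and ∫_0^L cos²(kπx/L) dx = L/2.
u² = 9·sin²(12*π/5·x) and (u')² = 1296*π^2/25·cos²(12*π/5·x), and each of sin², cos² integrates to L/2 = 5/6 over (0, 5/3).
∫_0^5/3 u² dx = 15/2, so ||u||_L² = sqrt(30)/2.
∫_0^5/3 (u')² dx = 216*π^2/5, so ||u'||_L² = 6*sqrt(30)*π/5.
Ratio ||u||_L² / ||u'||_L² = 5/(12*π).
Sharp Poincaré constant on H^1_0(0, 5/3) is C_P = L/π = 5/(3*π), achieved by sin(3*π/5·x).
This is the k = 4 harmonic; the ratio L/(kπ) is strictly less than C_P = L/π, consistent with the sharp inequality ||u||_L² ≤ C_P ||u'||_L².


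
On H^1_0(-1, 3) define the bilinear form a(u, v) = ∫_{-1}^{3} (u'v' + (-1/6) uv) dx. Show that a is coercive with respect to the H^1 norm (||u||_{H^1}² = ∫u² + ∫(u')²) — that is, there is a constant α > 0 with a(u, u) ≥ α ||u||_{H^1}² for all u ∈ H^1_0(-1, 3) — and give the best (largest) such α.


α = (-8/3 + π^2)/(π^2 + 16)

Coercivity of a(·,·) on H^1_0(-1, 3) means a(u, u) ≥ α ||u||_{H^1}² for every u ∈ H^1_0.
The interval has length L = 4, and Poincaré/coercivity depend only on L. Here a(u, u) = ∫(u')² + (-1/6)·∫u².
Here c = -1/6 < 0 with |c| < (π/L)² = π^2/16, so coercivity still holds. The condition a(u,u) ≥ α||u||_{H^1}² reads (1−α)∫(u')² ≥ (α−c)∫u². Any admissible α is ≤ 1 (rapidly oscillating u have ∫u²/∫(u')² → 0), and α = 1 would force 0 ≥ (1−c)∫u², impossible since c < 1; so 1−α > 0. By the sharp Poincaré inequality on H^1_0 of an interval of length L, ∫(u')² ≥ (π/L)²∫u² with equality for the first sine mode sin(π(x−x₀)/L) (x₀ the left endpoint), so the inequality holds for all u iff (1−α)(π/L)² ≥ α − c, i.e. α ≤ ((π/L)² + c)/((π/L)² + 1) = (1 + c(L/π)²)/(1 + (L/π)²). (Direct route, valid since c ≤ 0: Poincaré gives c∫u² ≥ c(L/π)²∫(u')², so a(u,u) ≥ (1 + c(L/π)²)∫(u')², while ||u||_{H^1}² ≤ (1 + (L/π)²)∫(u')²; dividing yields the same α.) With (π/L)² = π^2/16 and c = -1/6, the largest admissible constant is α = ((π/L)² + c)/((π/L)² + 1).
Simplifying, α = (-8/3 + π^2)/(π^2 + 16).


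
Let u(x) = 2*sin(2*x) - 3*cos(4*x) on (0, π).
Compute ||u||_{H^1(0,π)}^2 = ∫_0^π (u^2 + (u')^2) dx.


||u||_{H^1(0,π)}^2 = 173*π/2

u'(x) = 12*sin(4*x) + 4*cos(2*x).
Expand u² and (u')² and integrate term by term on (0, π), using: for integers n ≥ 1, ∫_0^π sin²(nx) dx = ∫_0^π cos²(nx) dx = π/2; for n ≠ n', ∫_0^π sin(nx)sin(n'x) dx = ∫_0^π cos(nx)cos(n'x) dx = 0; and by product-to-sum, ∫_0^π sin(nx)cos(n'x) dx = ½∫_0^π [sin((n+n')x) + sin((n−n')x)] dx, which is 0 when n+n' is even and 2n/(n²−n'²) when n+n' is odd (it need not vanish on (0, π)).
  u² squared terms: (-3)²·∫cos(4x)² dx = 9·π/2 = 9*π/2;  (2)²·∫sin(2x)² dx = 4·π/2 = 2*π.
  u² cross terms: 2·(-3)·(2)·∫cos(4x)·sin(2x) dx = -12·(0) = 0.
  So ∫_0^π u² dx = 9*π/2 + 2*π + 0 = 13*π/2.
  (u')² squared terms: (4)²·∫cos(2x)² dx = 16·π/2 = 8*π;  (12)²·∫sin(4x)² dx = 144·π/2 = 72*π.
  (u')² cross terms: 2·(4)·(12)·∫cos(2x)·sin(4x) dx = 96·(0) = 0.
  So ∫_0^π (u')² dx = 8*π + 72*π + 0 = 80*π.
||u||_{H^1}^2 = (13*π/2) + (80*π) = 173*π/2.


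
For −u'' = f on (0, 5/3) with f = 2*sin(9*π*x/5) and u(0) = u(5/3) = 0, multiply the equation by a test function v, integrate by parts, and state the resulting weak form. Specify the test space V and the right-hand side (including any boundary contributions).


V = H^1_0(0, 5/3) (so v(0) = v(5/3) = 0); weak form: ∫_0^5/3 u'v' dx = ∫_0^5/3 (2*sin(9*π*x/5)) v dx for all v ∈ V.

Multiply both sides by a test function v and integrate from 0 to 5/3:
  ∫_0^5/3 −u''(x) v(x) dx = ∫_0^5/3 f(x) v(x) dx.
Integrate the LHS by parts once:
  ∫_0^5/3 −u'' v dx = −[u'(x) v(x)]_0^5/3 + ∫_0^5/3 u'(x) v'(x) dx.
Thus ∫_0^5/3 u'(x) v'(x) dx = ∫_0^5/3 f(x) v(x) dx + [u'(x) v(x)]_0^5/3.
Choose V so that boundary terms are either known or forced to vanish.
u is Dirichlet: u(0) = u(5/3) = 0. Let V = H^1_0(0, 5/3); then v(0) = v(5/3) = 0, and [u' v]_0^5/3 = 0.
Weak formulation: find u (satisfying any essential BC) such that ∫_0^5/3 u'(x) v'(x) dx = ∫_0^5/3 f v dx for all v ∈ V.
Substituting f(x) = 2*sin(9*π*x/5), the right-hand side is ∫_0^5/3 (2*sin(9*π*x/5)) v dx.


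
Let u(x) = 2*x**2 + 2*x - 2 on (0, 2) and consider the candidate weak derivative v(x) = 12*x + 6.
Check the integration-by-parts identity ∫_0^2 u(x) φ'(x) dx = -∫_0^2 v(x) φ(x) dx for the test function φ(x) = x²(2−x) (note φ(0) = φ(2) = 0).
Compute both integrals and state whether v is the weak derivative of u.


LHS = -136/15, RHS = -136/5. No, v is not the weak derivative of u.

u(x) = 2*x**2 + 2*x - 2, classical derivative u'(x) = 4*x + 2.
φ(x) = x²(2−x), so φ'(x) = x*(4 - 3*x).
Note φ(0) = φ(2) = 0, so the boundary term u·φ vanishes.
LHS = ∫_0^2 u(x) φ'(x) dx = ∫_0^2 (-6*x^4 + 2*x^3 + 14*x^2 - 8*x) dx. Term by term:
  ∫_0^2 -6*x^4 dx = -192/5;  ∫_0^2 2*x^3 dx = 8;  ∫_0^2 14*x^2 dx = 112/3;
  ∫_0^2 -8*x dx = -16.
Sum: -192/5 + 8 + 112/3 − 16 = -136/15.
So LHS = -136/15.
∫_0^2 v(x) φ(x) dx = ∫_0^2 (-12*x^4 + 18*x^3 + 12*x^2) dx. Term by term:
  ∫_0^2 -12*x^4 dx = -384/5;  ∫_0^2 18*x^3 dx = 72;  ∫_0^2 12*x^2 dx = 32.
Sum: -384/5 + 72 + 32 = 136/5.
So RHS = -∫_0^2 v(x) φ(x) dx = -136/5.
LHS − RHS = 272/15 ≠ 0, so the identity fails.
(For a valid weak derivative the identity must hold for EVERY test function, in particular this one. The failure shows v is NOT the weak derivative of u.)
Correct weak derivative would be u'(x) = 4*x + 2.


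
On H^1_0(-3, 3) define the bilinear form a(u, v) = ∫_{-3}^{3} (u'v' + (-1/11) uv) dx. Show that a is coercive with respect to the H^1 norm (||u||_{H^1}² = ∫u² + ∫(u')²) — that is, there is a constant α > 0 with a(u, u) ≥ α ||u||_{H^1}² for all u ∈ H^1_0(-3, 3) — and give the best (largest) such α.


α = (-36/11 + π^2)/(π^2 + 36)

Coercivity of a(·,·) on H^1_0(-3, 3) means a(u, u) ≥ α ||u||_{H^1}² for every u ∈ H^1_0.
The interval has length L = 6, and Poincaré/coercivity depend only on L. Here a(u, u) = ∫(u')² + (-1/11)·∫u².
Here c = -1/11 < 0 with |c| < (π/L)² = π^2/36, so coercivity still holds. The condition a(u,u) ≥ α||u||_{H^1}² reads (1−α)∫(u')² ≥ (α−c)∫u². Any admissible α is ≤ 1 (rapidly oscillating u have ∫u²/∫(u')² → 0), and α = 1 would force 0 ≥ (1−c)∫u², impossible since c < 1; so 1−α > 0. By the sharp Poincaré inequality on H^1_0 of an interval of length L, ∫(u')² ≥ (π/L)²∫u² with equality for the first sine mode sin(π(x−x₀)/L) (x₀ the left endpoint), so the inequality holds for all u iff (1−α)(π/L)² ≥ α − c, i.e. α ≤ ((π/L)² + c)/((π/L)² + 1) = (1 + c(L/π)²)/(1 + (L/π)²). (Direct route, valid since c ≤ 0: Poincaré gives c∫u² ≥ c(L/π)²∫(u')², so a(u,u) ≥ (1 + c(L/π)²)∫(u')², while ||u||_{H^1}² ≤ (1 + (L/π)²)∫(u')²; dividing yields the same α.) With (π/L)² = π^2/36 and c = -1/11, the largest admissible constant is α = ((π/L)² + c)/((π/L)² + 1).
Simplifying, α = (-36/11 + π^2)/(π^2 + 36).


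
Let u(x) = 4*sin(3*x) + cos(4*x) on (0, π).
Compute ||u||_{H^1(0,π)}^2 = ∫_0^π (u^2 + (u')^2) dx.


||u||_{H^1(0,π)}^2 = -816/7 + 177*π/2

u'(x) = -4*sin(4*x) + 12*cos(3*x).
Expand u² and (u')² and integrate term by term on (0, π), using: for integers n ≥ 1, ∫_0^π sin²(nx) dx = ∫_0^π cos²(nx) dx = π/2; for n ≠ n', ∫_0^π sin(nx)sin(n'x) dx = ∫_0^π cos(nx)cos(n'x) dx = 0; and by product-to-sum, ∫_0^π sin(nx)cos(n'x) dx = ½∫_0^π [sin((n+n')x) + sin((n−n')x)] dx, which is 0 when n+n' is even and 2n/(n²−n'²) when n+n' is odd (it need not vanish on (0, π)).
  u² squared terms: (4)²·∫sin(3x)² dx = 16·π/2 = 8*π;  (1)²·∫cos(4x)² dx = 1·π/2 = π/2.
  u² cross terms: 2·(4)·(1)·∫sin(3x)·cos(4x) dx = 8·(-6/7) = -48/7.
  So ∫_0^π u² dx = 8*π + π/2 − 48/7 = -48/7 + 17*π/2.
  (u')² squared terms: (-4)²·∫sin(4x)² dx = 16·π/2 = 8*π;  (12)²·∫cos(3x)² dx = 144·π/2 = 72*π.
  (u')² cross terms: 2·(-4)·(12)·∫sin(4x)·cos(3x) dx = -96·(8/7) = -768/7.
  So ∫_0^π (u')² dx = 8*π + 72*π − 768/7 = -768/7 + 80*π.
||u||_{H^1}^2 = (-48/7 + 17*π/2) + (-768/7 + 80*π) = -816/7 + 177*π/2.


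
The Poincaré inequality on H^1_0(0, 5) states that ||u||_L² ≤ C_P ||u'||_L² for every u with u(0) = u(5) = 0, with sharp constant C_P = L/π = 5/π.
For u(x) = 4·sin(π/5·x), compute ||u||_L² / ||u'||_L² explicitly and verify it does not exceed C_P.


||u||_L² / ||u'||_L² = 5/π = C_P.

u(x) = 4·sin(π/5·x), so u'(x) = 4*π*cos(π*x/5)/5.
Writing u(x) = A·sin(kπx/L) with A = 4 and k = 1, use ∫_0^L sin²(kπx/L) dx = L/2 and ∫_0^L cos²(kπx/L) dx = L/2.
u² = 16·sin²(π/5·x) and (u')² = 16*π^2/25·cos²(π/5·x), and each of sin², cos² integrates to L/2 = 5/2 over (0, 5).
∫_0^5 u² dx = 40, so ||u||_L² = 2*sqrt(10).
∫_0^5 (u')² dx = 8*π^2/5, so ||u'||_L² = 2*sqrt(10)*π/5.
Ratio ||u||_L² / ||u'||_L² = 5/π.
Sharp Poincaré constant on H^1_0(0, 5) is C_P = L/π = 5/π, achieved by sin(π/5·x).
This is the k = 1 eigenfunction (up to amplitude), so the ratio equals the sharp Poincaré constant exactly.


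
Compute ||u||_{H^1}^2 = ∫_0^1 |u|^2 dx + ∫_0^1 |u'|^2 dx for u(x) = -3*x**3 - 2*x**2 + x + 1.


||u||_{H^1}^2 = 6703/210

The H^1 norm (squared) on an interval (0, L) is
  ||u||_{H^1}^2 = ∫_0^L u(x)^2 dx + ∫_0^L u'(x)^2 dx.
Compute u'(x) = -9*x**2 - 4*x + 1.
Then u(x)^2 = 9*x**6 + 12*x**5 - 2*x**4 - 10*x**3 - 3*x**2 + 2*x + 1 and u'(x)^2 = 81*x**4 + 72*x**3 - 2*x**2 - 8*x + 1.
Integrate each monomial from 0 to 1 using ∫_0^1 c·x^n dx = c·1^(n+1)/(n+1):
  ∫_0^1 u(x)^2 dx = ∫_0^1 (9*x^6 + 12*x^5 - 2*x^4 - 10*x^3 - 3*x^2 + 2*x + 1) dx. Term by term:
    ∫_0^1 9*x^6 dx = 9/7;  ∫_0^1 12*x^5 dx = 2;  ∫_0^1 -2*x^4 dx = -2/5;
    ∫_0^1 -10*x^3 dx = -5/2;  ∫_0^1 -3*x^2 dx = -1;  ∫_0^1 2*x dx = 1;
    ∫_0^1 1 dx = 1.
  Sum: 9/7 + 2 − 2/5 − 5/2 − 1 + 1 + 1 = 97/70.
  ∫_0^1 u'(x)^2 dx = ∫_0^1 (81*x^4 + 72*x^3 - 2*x^2 - 8*x + 1) dx. Term by term:
    ∫_0^1 81*x^4 dx = 81/5;  ∫_0^1 72*x^3 dx = 18;  ∫_0^1 -2*x^2 dx = -2/3;
    ∫_0^1 -8*x dx = -4;  ∫_0^1 1 dx = 1.
  Sum: 81/5 + 18 − 2/3 − 4 + 1 = 458/15.
Adding: ||u||_{H^1}^2 = 97/70 + 458/15 = 6703/210.


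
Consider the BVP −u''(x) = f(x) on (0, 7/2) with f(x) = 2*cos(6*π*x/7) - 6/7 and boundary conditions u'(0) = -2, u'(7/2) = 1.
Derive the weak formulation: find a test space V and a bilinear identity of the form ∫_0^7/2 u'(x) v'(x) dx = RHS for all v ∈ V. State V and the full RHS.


V = H^1(0, 7/2) (v unrestricted at boundary; u is determined up to an additive constant); weak form: ∫_0^7/2 u'v' dx = ∫_0^7/2 (2*cos(6*π*x/7) - 6/7) v dx + v(7/2) + 2·v(0) for all v ∈ V.

Multiply both sides by a test function v and integrate from 0 to 7/2:
  ∫_0^7/2 −u''(x) v(x) dx = ∫_0^7/2 f(x) v(x) dx.
Integrate the LHS by parts once:
  ∫_0^7/2 −u'' v dx = −[u'(x) v(x)]_0^7/2 + ∫_0^7/2 u'(x) v'(x) dx.
Thus ∫_0^7/2 u'(x) v'(x) dx = ∫_0^7/2 f(x) v(x) dx + [u'(x) v(x)]_0^7/2.
Choose V so that boundary terms are either known or forced to vanish.
u has inhomogeneous Neumann u'(0) = -2, u'(7/2) = 1. [u' v]_0^7/2 = (1)·v(7/2) − (-2)·v(0) = v(7/2) + 2·v(0). Take V = H^1(0, 7/2); boundary term becomes part of RHS.
Weak formulation: find u (satisfying any essential BC) such that ∫_0^7/2 u'(x) v'(x) dx = ∫_0^7/2 f v dx + v(7/2) + 2·v(0) for all v ∈ V (Neumann data are natural BCs: they enter the RHS as boundary terms).
Substituting f(x) = 2*cos(6*π*x/7) - 6/7, the right-hand side is ∫_0^7/2 (2*cos(6*π*x/7) - 6/7) v dx + v(7/2) + 2·v(0).
Compatibility check (pure Neumann): taking v ≡ 1 ∈ V gives 0 = ∫_0^7/2 f dx + (1) − (-2), i.e. ∫_0^7/2 f dx must equal u'(0) − u'(7/2) = -3. Indeed ∫_0^7/2 (2*cos(6*π*x/7) - 6/7) dx = -3, so the data are compatible. The solution is then unique only up to an additive constant (fix it e.g. by requiring ∫_0^7/2 u dx = 0).


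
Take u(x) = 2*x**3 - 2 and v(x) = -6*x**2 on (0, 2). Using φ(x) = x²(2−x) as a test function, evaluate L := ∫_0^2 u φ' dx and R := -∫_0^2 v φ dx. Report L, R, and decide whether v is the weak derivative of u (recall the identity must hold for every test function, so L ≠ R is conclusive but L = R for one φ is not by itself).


LHS = -64/5, RHS = 64/5. No, v is not the weak derivative of u.

u(x) = 2*x**3 - 2, classical derivative u'(x) = 6*x**2.
φ(x) = x²(2−x), so φ'(x) = x*(4 - 3*x).
Note φ(0) = φ(2) = 0, so the boundary term u·φ vanishes.
LHS = ∫_0^2 u(x) φ'(x) dx = ∫_0^2 (-6*x^5 + 8*x^4 + 6*x^2 - 8*x) dx. Term by term:
  ∫_0^2 -6*x^5 dx = -64;  ∫_0^2 8*x^4 dx = 256/5;  ∫_0^2 6*x^2 dx = 16;
  ∫_0^2 -8*x dx = -16.
Sum: -64 + 256/5 + 16 − 16 = -64/5.
So LHS = -64/5.
∫_0^2 v(x) φ(x) dx = ∫_0^2 (6*x^5 - 12*x^4) dx. Term by term:
  ∫_0^2 6*x^5 dx = 64;  ∫_0^2 -12*x^4 dx = -384/5.
Sum: 64 − 384/5 = -64/5.
So RHS = -∫_0^2 v(x) φ(x) dx = 64/5.
LHS − RHS = -128/5 ≠ 0, so the identity fails.
(For a valid weak derivative the identity must hold for EVERY test function, in particular this one. The failure shows v is NOT the weak derivative of u.)
Correct weak derivative would be u'(x) = 6*x**2.


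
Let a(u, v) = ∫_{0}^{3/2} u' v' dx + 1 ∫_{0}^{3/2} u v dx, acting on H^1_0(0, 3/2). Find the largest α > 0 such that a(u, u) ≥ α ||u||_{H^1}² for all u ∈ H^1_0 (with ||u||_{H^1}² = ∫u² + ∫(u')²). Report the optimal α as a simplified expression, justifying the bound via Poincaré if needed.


α = 1

Coercivity of a(·,·) on H^1_0(0, 3/2) means a(u, u) ≥ α ||u||_{H^1}² for every u ∈ H^1_0.
The interval has length L = 3/2, and Poincaré/coercivity depend only on L. Here a(u, u) = ∫(u')² + (1)·∫u².
Here c = 1 ≥ 1, so a(u,u) = ∫(u')² + c∫u² ≥ ∫(u')² + ∫u² = ||u||_{H^1}², i.e. α = 1 works. No larger α is possible: a(u,u) ≥ α||u||_{H^1}² means (1−α)∫(u')² ≥ (α−c)∫u², and for the modes u_n = sin(nπ(x−x₀)/L) (x₀ the left endpoint) one has ∫u_n²/∫(u_n')² = (L/(nπ))² → 0, so a(u_n,u_n)/||u_n||_{H^1}² → 1. Hence the optimal constant is α = 1.
Therefore α = 1.


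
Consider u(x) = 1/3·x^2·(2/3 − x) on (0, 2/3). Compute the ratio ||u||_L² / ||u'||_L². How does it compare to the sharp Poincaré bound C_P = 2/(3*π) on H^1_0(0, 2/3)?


||u||_L² / ||u'||_L² = sqrt(14)/21 < C_P = 2/(3*π).

u(x) = 1/3·x^2·(2/3 − x), so u'(x) = x*(4 - 9*x)/9.
u(x) = 1/3·x^2·(2/3 − x) vanishes at x = 0 and x = 2/3, so u ∈ H^1_0(0, 2/3). Differentiate via the product rule and integrate the resulting polynomials term by term.
  ∫_0^2/3 u² dx = ∫_0^2/3 (x^6/9 - 4*x^5/27 + 4*x^4/81) dx. Term by term:
    ∫_0^2/3 x^6/9 dx = 128/137781;  ∫_0^2/3 -4*x^5/27 dx = -128/59049;  ∫_0^2/3 4*x^4/81 dx = 128/98415.
  Sum: 128/137781 − 128/59049 + 128/98415 = 128/2066715.
  ∫_0^2/3 (u')² dx = ∫_0^2/3 (x^4 - 8*x^3/9 + 16*x^2/81) dx. Term by term:
    ∫_0^2/3 x^4 dx = 32/1215;  ∫_0^2/3 -8*x^3/9 dx = -32/729;  ∫_0^2/3 16*x^2/81 dx = 128/6561.
  Sum: 32/1215 − 32/729 + 128/6561 = 64/32805.
∫_0^2/3 u² dx = 128/2066715, so ||u||_L² = 8*sqrt(70)/8505.
∫_0^2/3 (u')² dx = 64/32805, so ||u'||_L² = 8*sqrt(5)/405.
Ratio ||u||_L² / ||u'||_L² = sqrt(14)/21.
Sharp Poincaré constant on H^1_0(0, 2/3) is C_P = L/π = 2/(3*π), achieved by sin(3*π/2·x).
A polynomial bump cannot attain the sharp Poincaré constant (only the first sine eigenfunction does), so the ratio is strictly less than C_P, consistent with ||u||_L² ≤ C_P ||u'||_L².


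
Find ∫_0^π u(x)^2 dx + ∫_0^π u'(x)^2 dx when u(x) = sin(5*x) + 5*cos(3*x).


||u||_{H^1(0,π)}^2 = 138*π

u'(x) = -15*sin(3*x) + 5*cos(5*x).
Expand u² and (u')² and integrate term by term on (0, π), using: for integers n ≥ 1, ∫_0^π sin²(nx) dx = ∫_0^π cos²(nx) dx = π/2; for n ≠ n', ∫_0^π sin(nx)sin(n'x) dx = ∫_0^π cos(nx)cos(n'x) dx = 0; and by product-to-sum, ∫_0^π sin(nx)cos(n'x) dx = ½∫_0^π [sin((n+n')x) + sin((n−n')x)] dx, which is 0 when n+n' is even and 2n/(n²−n'²) when n+n' is odd (it need not vanish on (0, π)).
  u² squared terms: (5)²·∫cos(3x)² dx = 25·π/2 = 25*π/2;  (1)²·∫sin(5x)² dx = 1·π/2 = π/2.
  u² cross terms: 2·(5)·(1)·∫cos(3x)·sin(5x) dx = 10·(0) = 0.
  So ∫_0^π u² dx = 25*π/2 + π/2 + 0 = 13*π.
  (u')² squared terms: (-15)²·∫sin(3x)² dx = 225·π/2 = 225*π/2;  (5)²·∫cos(5x)² dx = 25·π/2 = 25*π/2.
  (u')² cross terms: 2·(-15)·(5)·∫sin(3x)·cos(5x) dx = -150·(0) = 0.
  So ∫_0^π (u')² dx = 225*π/2 + 25*π/2 + 0 = 125*π.
||u||_{H^1}^2 = (13*π) + (125*π) = 138*π.


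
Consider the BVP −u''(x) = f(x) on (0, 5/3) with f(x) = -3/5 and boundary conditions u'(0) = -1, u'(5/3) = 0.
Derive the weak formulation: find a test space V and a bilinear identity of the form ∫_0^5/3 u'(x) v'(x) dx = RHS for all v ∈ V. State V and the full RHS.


V = H^1(0, 5/3) (v unrestricted at boundary; u is determined up to an additive constant); weak form: ∫_0^5/3 u'v' dx = ∫_0^5/3 (-3/5) v dx + v(0) for all v ∈ V.

Multiply both sides by a test function v and integrate from 0 to 5/3:
  ∫_0^5/3 −u''(x) v(x) dx = ∫_0^5/3 f(x) v(x) dx.
Integrate the LHS by parts once:
  ∫_0^5/3 −u'' v dx = −[u'(x) v(x)]_0^5/3 + ∫_0^5/3 u'(x) v'(x) dx.
Thus ∫_0^5/3 u'(x) v'(x) dx = ∫_0^5/3 f(x) v(x) dx + [u'(x) v(x)]_0^5/3.
Choose V so that boundary terms are either known or forced to vanish.
u has inhomogeneous Neumann u'(0) = -1, u'(5/3) = 0. [u' v]_0^5/3 = (0)·v(5/3) − (-1)·v(0) = v(0). Take V = H^1(0, 5/3); boundary term becomes part of RHS.
Weak formulation: find u (satisfying any essential BC) such that ∫_0^5/3 u'(x) v'(x) dx = ∫_0^5/3 f v dx + v(0) for all v ∈ V (Neumann data are natural BCs: they enter the RHS as boundary terms).
Substituting f(x) = -3/5, the right-hand side is ∫_0^5/3 (-3/5) v dx + v(0).
Compatibility check (pure Neumann): taking v ≡ 1 ∈ V gives 0 = ∫_0^5/3 f dx + (0) − (-1), i.e. ∫_0^5/3 f dx must equal u'(0) − u'(5/3) = -1. Indeed ∫_0^5/3 (-3/5) dx = -1, so the data are compatible. The solution is then unique only up to an additive constant (fix it e.g. by requiring ∫_0^5/3 u dx = 0).


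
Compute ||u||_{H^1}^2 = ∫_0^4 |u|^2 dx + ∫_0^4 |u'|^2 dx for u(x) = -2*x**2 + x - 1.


||u||_{H^1}^2 = 4696/5

The H^1 norm (squared) on an interval (0, L) is
  ||u||_{H^1}^2 = ∫_0^L u(x)^2 dx + ∫_0^L u'(x)^2 dx.
Compute u'(x) = 1 - 4*x.
Then u(x)^2 = 4*x**4 - 4*x**3 + 5*x**2 - 2*x + 1 and u'(x)^2 = 16*x**2 - 8*x + 1.
Integrate each monomial from 0 to 4 using ∫_0^4 c·x^n dx = c·4^(n+1)/(n+1):
  ∫_0^4 u(x)^2 dx = ∫_0^4 (4*x^4 - 4*x^3 + 5*x^2 - 2*x + 1) dx. Term by term:
    ∫_0^4 4*x^4 dx = 4096/5;  ∫_0^4 -4*x^3 dx = -256;  ∫_0^4 5*x^2 dx = 320/3;
    ∫_0^4 -2*x dx = -16;  ∫_0^4 1 dx = 4.
  Sum: 4096/5 − 256 + 320/3 − 16 + 4 = 9868/15.
  ∫_0^4 u'(x)^2 dx = ∫_0^4 (16*x^2 - 8*x + 1) dx. Term by term:
    ∫_0^4 16*x^2 dx = 1024/3;  ∫_0^4 -8*x dx = -64;  ∫_0^4 1 dx = 4.
  Sum: 1024/3 − 64 + 4 = 844/3.
Adding: ||u||_{H^1}^2 = 9868/15 + 844/3 = 4696/5.


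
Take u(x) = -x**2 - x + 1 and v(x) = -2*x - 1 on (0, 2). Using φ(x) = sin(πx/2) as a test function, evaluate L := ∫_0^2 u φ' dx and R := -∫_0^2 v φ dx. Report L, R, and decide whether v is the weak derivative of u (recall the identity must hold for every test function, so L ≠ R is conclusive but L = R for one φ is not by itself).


LHS = 12/π, RHS = 12/π. Yes, v = u' weakly.

u(x) = -x**2 - x + 1, classical derivative u'(x) = -2*x - 1.
φ(x) = sin(πx/2), so φ'(x) = π*cos(π*x/2)/2.
Note φ(0) = φ(2) = 0, so the boundary term u·φ vanishes.
LHS = ∫_0^2 u(x) φ'(x) dx = ∫_0^2 (-π*x^2*cos(π*x/2)/2 - π*x*cos(π*x/2)/2 + π*cos(π*x/2)/2) dx. Term by term:
  ∫_0^2 π*cos(π*x/2)/2 dx = 0;  ∫_0^2 -π*x*cos(π*x/2)/2 dx = 4/π;  ∫_0^2 -π*x^2*cos(π*x/2)/2 dx = 8/π.
Sum: 0 + 4/π + 8/π = 12/π.
So LHS = 12/π.
∫_0^2 v(x) φ(x) dx = ∫_0^2 (-2*x*sin(π*x/2) - sin(π*x/2)) dx. Term by term:
  ∫_0^2 -sin(π*x/2) dx = -4/π;  ∫_0^2 -2*x*sin(π*x/2) dx = -8/π.
Sum: -4/π − 8/π = -12/π.
So RHS = -∫_0^2 v(x) φ(x) dx = 12/π.
LHS = RHS, so the identity holds for this test φ.
Moreover u is smooth here and v(x) = u'(x) = -2*x - 1 pointwise, so the identity holds for every test function. Hence v is the weak derivative of u.


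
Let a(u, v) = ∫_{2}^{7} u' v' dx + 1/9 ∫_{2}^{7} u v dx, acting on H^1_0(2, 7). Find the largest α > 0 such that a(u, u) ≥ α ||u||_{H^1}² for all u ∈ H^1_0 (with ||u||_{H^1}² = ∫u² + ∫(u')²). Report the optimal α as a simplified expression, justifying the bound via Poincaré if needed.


α = (25/9 + π^2)/(π^2 + 25)

Coercivity of a(·,·) on H^1_0(2, 7) means a(u, u) ≥ α ||u||_{H^1}² for every u ∈ H^1_0.
The interval has length L = 5, and Poincaré/coercivity depend only on L. Here a(u, u) = ∫(u')² + (1/9)·∫u².
Here 0 < c = 1/9 < 1. The condition a(u,u) ≥ α||u||_{H^1}² reads (1−α)∫(u')² ≥ (α−c)∫u². Any admissible α is ≤ 1 (rapidly oscillating u have ∫u²/∫(u')² → 0), and α = 1 would force 0 ≥ (1−c)∫u², impossible since c < 1; so 1−α > 0. By the sharp Poincaré inequality on H^1_0 of an interval of length L, ∫(u')² ≥ (π/L)²∫u² with equality for the first sine mode sin(π(x−x₀)/L) (x₀ the left endpoint), so the inequality holds for all u iff (1−α)(π/L)² ≥ α − c, i.e. α ≤ ((π/L)² + c)/((π/L)² + 1) = (1 + c(L/π)²)/(1 + (L/π)²). With (π/L)² = π^2/25 and c = 1/9, the largest admissible constant is α = ((π/L)² + c)/((π/L)² + 1).
Simplifying, α = (25/9 + π^2)/(π^2 + 25).


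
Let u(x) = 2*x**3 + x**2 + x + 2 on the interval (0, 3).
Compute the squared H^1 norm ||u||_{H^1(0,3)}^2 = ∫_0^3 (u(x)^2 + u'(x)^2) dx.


||u||_{H^1}^2 = 325977/70

The H^1 norm (squared) on an interval (0, L) is
  ||u||_{H^1}^2 = ∫_0^L u(x)^2 dx + ∫_0^L u'(x)^2 dx.
Compute u'(x) = 6*x**2 + 2*x + 1.
Then u(x)^2 = 4*x**6 + 4*x**5 + 5*x**4 + 10*x**3 + 5*x**2 + 4*x + 4 and u'(x)^2 = 36*x**4 + 24*x**3 + 16*x**2 + 4*x + 1.
Integrate each monomial from 0 to 3 using ∫_0^3 c·x^n dx = c·3^(n+1)/(n+1):
  ∫_0^3 u(x)^2 dx = ∫_0^3 (4*x^6 + 4*x^5 + 5*x^4 + 10*x^3 + 5*x^2 + 4*x + 4) dx. Term by term:
    ∫_0^3 4*x^6 dx = 8748/7;  ∫_0^3 4*x^5 dx = 486;  ∫_0^3 5*x^4 dx = 243;
    ∫_0^3 10*x^3 dx = 405/2;  ∫_0^3 5*x^2 dx = 45;  ∫_0^3 4*x dx = 18;
    ∫_0^3 4 dx = 12.
  Sum: 8748/7 + 486 + 243 + 405/2 + 45 + 18 + 12 = 31587/14.
  ∫_0^3 u'(x)^2 dx = ∫_0^3 (36*x^4 + 24*x^3 + 16*x^2 + 4*x + 1) dx. Term by term:
    ∫_0^3 36*x^4 dx = 8748/5;  ∫_0^3 24*x^3 dx = 486;  ∫_0^3 16*x^2 dx = 144;
    ∫_0^3 4*x dx = 18;  ∫_0^3 1 dx = 3.
  Sum: 8748/5 + 486 + 144 + 18 + 3 = 12003/5.
Adding: ||u||_{H^1}^2 = 31587/14 + 12003/5 = 325977/70.


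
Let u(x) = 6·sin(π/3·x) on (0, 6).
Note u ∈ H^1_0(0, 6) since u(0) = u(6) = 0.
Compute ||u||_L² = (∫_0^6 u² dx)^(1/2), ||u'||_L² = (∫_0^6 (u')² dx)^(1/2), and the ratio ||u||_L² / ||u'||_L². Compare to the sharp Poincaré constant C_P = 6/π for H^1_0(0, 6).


||u||_L² / ||u'||_L² = 3/π < C_P = 6/π.

u(x) = 6·sin(π/3·x), so u'(x) = 2*π*cos(π*x/3).
Writing u(x) = A·sin(kπx/L) with A = 6 and k = 2, use ∫_0^L sin²(kπx/L) dx = L/2 and ∫_0^L cos²(kπx/L) dx = L/2.
u² = 36·sin²(π/3·x) and (u')² = 4*π^2·cos²(π/3·x), and each of sin², cos² integrates to L/2 = 3 over (0, 6).
∫_0^6 u² dx = 108, so ||u||_L² = 6*sqrt(3).
∫_0^6 (u')² dx = 12*π^2, so ||u'||_L² = 2*sqrt(3)*π.
Ratio ||u||_L² / ||u'||_L² = 3/π.
Sharp Poincaré constant on H^1_0(0, 6) is C_P = L/π = 6/π, achieved by sin(π/6·x).
This is the k = 2 harmonic; the ratio L/(kπ) is strictly less than C_P = L/π, consistent with the sharp inequality ||u||_L² ≤ C_P ||u'||_L².


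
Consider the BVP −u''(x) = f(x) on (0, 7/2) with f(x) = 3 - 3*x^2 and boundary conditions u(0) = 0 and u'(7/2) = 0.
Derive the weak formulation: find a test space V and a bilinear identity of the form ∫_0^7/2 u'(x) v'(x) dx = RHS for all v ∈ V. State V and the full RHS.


V = {v ∈ H^1(0, 7/2) : v(0) = 0} (test functions vanish at x = 0 where u is specified); weak form: ∫_0^7/2 u'v' dx = ∫_0^7/2 (3 - 3*x^2) v dx for all v ∈ V.

Multiply both sides by a test function v and integrate from 0 to 7/2:
  ∫_0^7/2 −u''(x) v(x) dx = ∫_0^7/2 f(x) v(x) dx.
Integrate the LHS by parts once:
  ∫_0^7/2 −u'' v dx = −[u'(x) v(x)]_0^7/2 + ∫_0^7/2 u'(x) v'(x) dx.
Thus ∫_0^7/2 u'(x) v'(x) dx = ∫_0^7/2 f(x) v(x) dx + [u'(x) v(x)]_0^7/2.
Choose V so that boundary terms are either known or forced to vanish.
Mixed BC: u(0) = 0 (Dirichlet) and u'(7/2) = 0 (Neumann). Define V = {v ∈ H^1(0, 7/2) : v(0) = 0}. Then [u' v]_0^7/2 = u'(7/2)·v(7/2) − u'(0)·0 = 0.
Weak formulation: find u (satisfying any essential BC) such that ∫_0^7/2 u'(x) v'(x) dx = ∫_0^7/2 f v dx for all v ∈ V (Dirichlet at 0 absorbed into V; the Neumann datum at x = 7/2 is zero, so no boundary term remains).
Substituting f(x) = 3 - 3*x^2, the right-hand side is ∫_0^7/2 (3 - 3*x^2) v dx.


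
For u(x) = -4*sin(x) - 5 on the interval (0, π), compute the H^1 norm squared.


||u||_{H^1(0,π)}^2 = 80 + 41*π

u'(x) = -4*cos(x).
Expand u² and (u')² and integrate term by term on (0, π), using: for integers n ≥ 1, ∫_0^π sin²(nx) dx = ∫_0^π cos²(nx) dx = π/2; for n ≠ n', ∫_0^π sin(nx)sin(n'x) dx = ∫_0^π cos(nx)cos(n'x) dx = 0; and by product-to-sum, ∫_0^π sin(nx)cos(n'x) dx = ½∫_0^π [sin((n+n')x) + sin((n−n')x)] dx, which is 0 when n+n' is even and 2n/(n²−n'²) when n+n' is odd (it need not vanish on (0, π)). For the constant mode: ∫_0^π 1 dx = π, ∫_0^π cos(nx) dx = 0, ∫_0^π sin(nx) dx = (1−(−1)^n)/n.
  u² squared terms: (-5)²·∫1 dx = 25·π = 25*π;  (-4)²·∫sin(x)² dx = 16·π/2 = 8*π.
  u² cross terms: 2·(-5)·(-4)·∫1·sin(x) dx = 40·(2) = 80.
  So ∫_0^π u² dx = 25*π + 8*π + 80 = 80 + 33*π.
  (u')² squared terms: (-4)²·∫cos(x)² dx = 16·π/2 = 8*π.
  So ∫_0^π (u')² dx = 8*π.
||u||_{H^1}^2 = (80 + 33*π) + (8*π) = 80 + 41*π.


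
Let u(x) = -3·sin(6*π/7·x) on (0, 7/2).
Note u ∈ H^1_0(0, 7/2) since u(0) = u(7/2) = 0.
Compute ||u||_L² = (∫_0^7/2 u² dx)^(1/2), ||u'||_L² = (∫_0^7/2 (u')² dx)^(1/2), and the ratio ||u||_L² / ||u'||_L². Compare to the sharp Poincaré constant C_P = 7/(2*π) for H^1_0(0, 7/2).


||u||_L² / ||u'||_L² = 7/(6*π) < C_P = 7/(2*π).

u(x) = -3·sin(6*π/7·x), so u'(x) = -18*π*cos(6*π*x/7)/7.
Writing u(x) = A·sin(kπx/L) with A = -3 and k = 3, use ∫_0^L sin²(kπx/L) dx = L/2 and ∫_0^L cos²(kπx/L) dx = L/2.
u² = 9·sin²(6*π/7·x) and (u')² = 324*π^2/49·cos²(6*π/7·x), and each of sin², cos² integrates to L/2 = 7/4 over (0, 7/2).
∫_0^7/2 u² dx = 63/4, so ||u||_L² = 3*sqrt(7)/2.
∫_0^7/2 (u')² dx = 81*π^2/7, so ||u'||_L² = 9*sqrt(7)*π/7.
Ratio ||u||_L² / ||u'||_L² = 7/(6*π).
Sharp Poincaré constant on H^1_0(0, 7/2) is C_P = L/π = 7/(2*π), achieved by sin(2*π/7·x).
This is the k = 3 harmonic; the ratio L/(kπ) is strictly less than C_P = L/π, consistent with the sharp inequality ||u||_L² ≤ C_P ||u'||_L².


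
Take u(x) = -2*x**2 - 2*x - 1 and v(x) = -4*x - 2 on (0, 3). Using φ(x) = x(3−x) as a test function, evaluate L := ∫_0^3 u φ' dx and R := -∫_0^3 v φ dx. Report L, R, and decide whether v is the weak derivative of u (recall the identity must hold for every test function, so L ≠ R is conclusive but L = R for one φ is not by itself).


LHS = 36, RHS = 36. Yes, v = u' weakly.

u(x) = -2*x**2 - 2*x - 1, classical derivative u'(x) = -4*x - 2.
φ(x) = x(3−x), so φ'(x) = 3 - 2*x.
Note φ(0) = φ(3) = 0, so the boundary term u·φ vanishes.
LHS = ∫_0^3 u(x) φ'(x) dx = ∫_0^3 (4*x^3 - 2*x^2 - 4*x - 3) dx. Term by term:
  ∫_0^3 4*x^3 dx = 81;  ∫_0^3 -2*x^2 dx = -18;  ∫_0^3 -4*x dx = -18;
  ∫_0^3 -3 dx = -9.
Sum: 81 − 18 − 18 − 9 = 36.
So LHS = 36.
∫_0^3 v(x) φ(x) dx = ∫_0^3 (4*x^3 - 10*x^2 - 6*x) dx. Term by term:
  ∫_0^3 4*x^3 dx = 81;  ∫_0^3 -10*x^2 dx = -90;  ∫_0^3 -6*x dx = -27.
Sum: 81 − 90 − 27 = -36.
So RHS = -∫_0^3 v(x) φ(x) dx = 36.
LHS = RHS, so the identity holds for this test φ.
Moreover u is smooth here and v(x) = u'(x) = -4*x - 2 pointwise, so the identity holds for every test function. Hence v is the weak derivative of u.


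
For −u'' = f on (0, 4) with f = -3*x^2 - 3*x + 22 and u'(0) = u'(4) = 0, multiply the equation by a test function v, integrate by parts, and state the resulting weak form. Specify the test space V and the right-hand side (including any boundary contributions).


V = H^1(0, 4) (no boundary constraint on v; u is determined up to an additive constant); weak form: ∫_0^4 u'v' dx = ∫_0^4 (-3*x^2 - 3*x + 22) v dx for all v ∈ V.

Multiply both sides by a test function v and integrate from 0 to 4:
  ∫_0^4 −u''(x) v(x) dx = ∫_0^4 f(x) v(x) dx.
Integrate the LHS by parts once:
  ∫_0^4 −u'' v dx = −[u'(x) v(x)]_0^4 + ∫_0^4 u'(x) v'(x) dx.
Thus ∫_0^4 u'(x) v'(x) dx = ∫_0^4 f(x) v(x) dx + [u'(x) v(x)]_0^4.
Choose V so that boundary terms are either known or forced to vanish.
u has homogeneous Neumann: u'(0) = u'(4) = 0. So [u' v]_0^4 = 0·v(4) − 0·v(0) = 0 for any v; take V = H^1(0, 4).
Weak formulation: find u (satisfying any essential BC) such that ∫_0^4 u'(x) v'(x) dx = ∫_0^4 f v dx for all v ∈ V (homogeneous Neumann, so boundary terms vanish).
Substituting f(x) = -3*x^2 - 3*x + 22, the right-hand side is ∫_0^4 (-3*x^2 - 3*x + 22) v dx.
Compatibility check (pure Neumann): taking v ≡ 1 ∈ V gives 0 = ∫_0^4 f dx + (0) − (0), i.e. ∫_0^4 f dx must equal u'(0) − u'(4) = 0. Indeed ∫_0^4 (-3*x^2 - 3*x + 22) dx = 0, so the data are compatible. The solution is then unique only up to an additive constant (fix it e.g. by requiring ∫_0^4 u dx = 0).


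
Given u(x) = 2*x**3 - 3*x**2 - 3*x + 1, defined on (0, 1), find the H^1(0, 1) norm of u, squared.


||u||_{H^1}^2 = 1307/70

The H^1 norm (squared) on an interval (0, L) is
  ||u||_{H^1}^2 = ∫_0^L u(x)^2 dx + ∫_0^L u'(x)^2 dx.
Compute u'(x) = 6*x**2 - 6*x - 3.
Then u(x)^2 = 4*x**6 - 12*x**5 - 3*x**4 + 22*x**3 + 3*x**2 - 6*x + 1 and u'(x)^2 = 36*x**4 - 72*x**3 + 36*x + 9.
Integrate each monomial from 0 to 1 using ∫_0^1 c·x^n dx = c·1^(n+1)/(n+1):
  ∫_0^1 u(x)^2 dx = ∫_0^1 (4*x^6 - 12*x^5 - 3*x^4 + 22*x^3 + 3*x^2 - 6*x + 1) dx. Term by term:
    ∫_0^1 4*x^6 dx = 4/7;  ∫_0^1 -12*x^5 dx = -2;  ∫_0^1 -3*x^4 dx = -3/5;
    ∫_0^1 22*x^3 dx = 11/2;  ∫_0^1 3*x^2 dx = 1;  ∫_0^1 -6*x dx = -3;
    ∫_0^1 1 dx = 1.
  Sum: 4/7 − 2 − 3/5 + 11/2 + 1 − 3 + 1 = 173/70.
  ∫_0^1 u'(x)^2 dx = ∫_0^1 (36*x^4 - 72*x^3 + 36*x + 9) dx. Term by term:
    ∫_0^1 36*x^4 dx = 36/5;  ∫_0^1 -72*x^3 dx = -18;  ∫_0^1 36*x dx = 18;
    ∫_0^1 9 dx = 9.
  Sum: 36/5 − 18 + 18 + 9 = 81/5.
Adding: ||u||_{H^1}^2 = 173/70 + 81/5 = 1307/70.


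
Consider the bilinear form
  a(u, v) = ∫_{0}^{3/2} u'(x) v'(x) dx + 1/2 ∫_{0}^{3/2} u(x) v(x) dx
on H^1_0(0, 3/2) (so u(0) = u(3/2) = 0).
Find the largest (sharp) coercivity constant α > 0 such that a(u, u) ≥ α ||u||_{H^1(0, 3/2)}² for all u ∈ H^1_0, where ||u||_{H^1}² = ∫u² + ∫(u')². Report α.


α = (9 + 8*π^2)/(2*(9 + 4*π^2))

Coercivity of a(·,·) on H^1_0(0, 3/2) means a(u, u) ≥ α ||u||_{H^1}² for every u ∈ H^1_0.
The interval has length L = 3/2, and Poincaré/coercivity depend only on L. Here a(u, u) = ∫(u')² + (1/2)·∫u².
Here 0 < c = 1/2 < 1. The condition a(u,u) ≥ α||u||_{H^1}² reads (1−α)∫(u')² ≥ (α−c)∫u². Any admissible α is ≤ 1 (rapidly oscillating u have ∫u²/∫(u')² → 0), and α = 1 would force 0 ≥ (1−c)∫u², impossible since c < 1; so 1−α > 0. By the sharp Poincaré inequality on H^1_0 of an interval of length L, ∫(u')² ≥ (π/L)²∫u² with equality for the first sine mode sin(π(x−x₀)/L) (x₀ the left endpoint), so the inequality holds for all u iff (1−α)(π/L)² ≥ α − c, i.e. α ≤ ((π/L)² + c)/((π/L)² + 1) = (1 + c(L/π)²)/(1 + (L/π)²). With (π/L)² = 4*π^2/9 and c = 1/2, the largest admissible constant is α = ((π/L)² + c)/((π/L)² + 1).
Simplifying, α = (9 + 8*π^2)/(2*(9 + 4*π^2)).


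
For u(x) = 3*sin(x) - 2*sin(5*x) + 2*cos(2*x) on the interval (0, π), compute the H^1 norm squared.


||u||_{H^1(0,π)}^2 = -1240/21 + 71*π

u'(x) = -4*sin(2*x) + 3*cos(x) - 10*cos(5*x).
Expand u² and (u')² and integrate term by term on (0, π), using: for integers n ≥ 1, ∫_0^π sin²(nx) dx = ∫_0^π cos²(nx) dx = π/2; for n ≠ n', ∫_0^π sin(nx)sin(n'x) dx = ∫_0^π cos(nx)cos(n'x) dx = 0; and by product-to-sum, ∫_0^π sin(nx)cos(n'x) dx = ½∫_0^π [sin((n+n')x) + sin((n−n')x)] dx, which is 0 when n+n' is even and 2n/(n²−n'²) when n+n' is odd (it need not vanish on (0, π)).
  u² squared terms: (-2)²·∫sin(5x)² dx = 4·π/2 = 2*π;  (2)²·∫cos(2x)² dx = 4·π/2 = 2*π;  (3)²·∫sin(x)² dx = 9·π/2 = 9*π/2.
  u² cross terms: 2·(-2)·(2)·∫sin(5x)·cos(2x) dx = -8·(10/21) = -80/21;  2·(-2)·(3)·∫sin(5x)·sin(x) dx = -12·(0) = 0;  2·(2)·(3)·∫cos(2x)·sin(x) dx = 12·(-2/3) = -8.
  So ∫_0^π u² dx = 2*π + 2*π + 9*π/2 − 80/21 + 0 − 8 = -248/21 + 17*π/2.
  (u')² squared terms: (-10)²·∫cos(5x)² dx = 100·π/2 = 50*π;  (-4)²·∫sin(2x)² dx = 16·π/2 = 8*π;  (3)²·∫cos(x)² dx = 9·π/2 = 9*π/2.
  (u')² cross terms: 2·(-10)·(-4)·∫cos(5x)·sin(2x) dx = 80·(-4/21) = -320/21;  2·(-10)·(3)·∫cos(5x)·cos(x) dx = -60·(0) = 0;  2·(-4)·(3)·∫sin(2x)·cos(x) dx = -24·(4/3) = -32.
  So ∫_0^π (u')² dx = 50*π + 8*π + 9*π/2 − 320/21 + 0 − 32 = -992/21 + 125*π/2.
||u||_{H^1}^2 = (-248/21 + 17*π/2) + (-992/21 + 125*π/2) = -1240/21 + 71*π.
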